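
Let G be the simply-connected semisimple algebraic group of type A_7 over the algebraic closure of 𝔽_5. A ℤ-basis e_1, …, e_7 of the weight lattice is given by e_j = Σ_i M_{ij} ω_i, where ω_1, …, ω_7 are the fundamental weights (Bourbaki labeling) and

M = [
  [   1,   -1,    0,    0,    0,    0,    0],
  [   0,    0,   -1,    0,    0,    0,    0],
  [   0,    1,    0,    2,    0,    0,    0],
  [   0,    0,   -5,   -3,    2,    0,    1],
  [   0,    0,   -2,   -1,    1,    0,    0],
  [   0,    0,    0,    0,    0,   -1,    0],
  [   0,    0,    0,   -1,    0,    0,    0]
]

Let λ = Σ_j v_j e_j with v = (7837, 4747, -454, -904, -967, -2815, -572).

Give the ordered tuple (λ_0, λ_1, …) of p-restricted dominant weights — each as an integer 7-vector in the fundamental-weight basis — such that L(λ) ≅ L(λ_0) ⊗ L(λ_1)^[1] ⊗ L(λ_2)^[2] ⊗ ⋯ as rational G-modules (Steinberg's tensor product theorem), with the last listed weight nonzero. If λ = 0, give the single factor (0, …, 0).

Converting to the ω-basis (c_i = row i of M dotted with v = (7837, 4747, -454, -904, -967, -2815, -572)):
  c_1 = (1)·(7837) + (-1)·(4747) + (0)·(-454) + (0)·(-904) + (0)·(-967) + (0)·(-2815) + (0)·(-572) = 3090
  c_2 = (0)·(7837) + (0)·(4747) + (-1)·(-454) + (0)·(-904) + (0)·(-967) + (0)·(-2815) + (0)·(-572) = 454
  c_3 = (0)·(7837) + (1)·(4747) + (0)·(-454) + (2)·(-904) + (0)·(-967) + (0)·(-2815) + (0)·(-572) = 2939
  c_4 = (0)·(7837) + (0)·(4747) + (-5)·(-454) + (-3)·(-904) + (2)·(-967) + (0)·(-2815) + (1)·(-572) = 2476
  c_5 = (0)·(7837) + (0)·(4747) + (-2)·(-454) + (-1)·(-904) + (1)·(-967) + (0)·(-2815) + (0)·(-572) = 845
  c_6 = (0)·(7837) + (0)·(4747) + (0)·(-454) + (0)·(-904) + (0)·(-967) + (-1)·(-2815) + (0)·(-572) = 2815
  c_7 = (0)·(7837) + (0)·(4747) + (0)·(-454) + (-1)·(-904) + (0)·(-967) + (0)·(-2815) + (0)·(-572) = 904
p = 5; digits c_i = Σ_j d_{ij}·5^j, 0 ≤ d_{ij} < 5:
  c_1 = 3090 = 0·5^0 + 3·5^1 + 3·5^2 + 4·5^3 + 4·5^4
  c_2 = 454 = 4·5^0 + 0·5^1 + 3·5^2 + 3·5^3
  c_3 = 2939 = 4·5^0 + 2·5^1 + 2·5^2 + 3·5^3 + 4·5^4
  c_4 = 2476 = 1·5^0 + 0·5^1 + 4·5^2 + 4·5^3 + 3·5^4
  c_5 = 845 = 0·5^0 + 4·5^1 + 3·5^2 + 1·5^3 + 1·5^4
  c_6 = 2815 = 0·5^0 + 3·5^1 + 2·5^2 + 2·5^3 + 4·5^4
  c_7 = 904 = 4·5^0 + 0·5^1 + 1·5^2 + 2·5^3 + 1·5^4
p-restricted factor λ_0 = (0, 4, 4, 1, 0, 0, 4)
p-restricted factor λ_1 = (3, 0, 2, 0, 4, 3, 0)
p-restricted factor λ_2 = (3, 3, 2, 4, 3, 2, 1)
p-restricted factor λ_3 = (4, 3, 3, 4, 1, 2, 2)
p-restricted factor λ_4 = (4, 0, 4, 3, 1, 4, 1)

((0, 4, 4, 1, 0, 0, 4), (3, 0, 2, 0, 4, 3, 0), (3, 3, 2, 4, 3, 2, 1), (4, 3, 3, 4, 1, 2, 2), (4, 0, 4, 3, 1, 4, 1))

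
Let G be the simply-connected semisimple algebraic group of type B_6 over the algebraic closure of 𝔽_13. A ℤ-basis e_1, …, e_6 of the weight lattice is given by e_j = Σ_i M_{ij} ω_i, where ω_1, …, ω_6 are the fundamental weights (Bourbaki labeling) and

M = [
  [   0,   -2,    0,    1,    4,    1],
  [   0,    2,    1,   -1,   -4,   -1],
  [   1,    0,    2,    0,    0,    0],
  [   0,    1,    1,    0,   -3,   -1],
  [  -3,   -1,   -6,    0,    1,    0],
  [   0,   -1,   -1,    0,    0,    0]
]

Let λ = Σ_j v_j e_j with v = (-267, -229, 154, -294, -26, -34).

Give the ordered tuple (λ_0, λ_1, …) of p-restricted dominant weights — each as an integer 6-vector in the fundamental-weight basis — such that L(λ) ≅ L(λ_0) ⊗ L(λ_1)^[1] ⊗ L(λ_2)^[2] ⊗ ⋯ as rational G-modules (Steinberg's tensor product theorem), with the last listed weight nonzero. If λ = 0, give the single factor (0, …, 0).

ω-coordinates c = M·v, v = (-267, -229, 154, -294, -26, -34):
  c_1 = (0)·(-267) + (-2)·(-229) + (0)·(154) + (1)·(-294) + (4)·(-26) + (1)·(-34) = 26
  c_2 = (0)·(-267) + (2)·(-229) + (1)·(154) + (-1)·(-294) + (-4)·(-26) + (-1)·(-34) = 128
  c_3 = (1)·(-267) + (0)·(-229) + (2)·(154) + (0)·(-294) + (0)·(-26) + (0)·(-34) = 41
  c_4 = (0)·(-267) + (1)·(-229) + (1)·(154) + (0)·(-294) + (-3)·(-26) + (-1)·(-34) = 37
  c_5 = (-3)·(-267) + (-1)·(-229) + (-6)·(154) + (0)·(-294) + (1)·(-26) + (0)·(-34) = 80
  c_6 = (0)·(-267) + (-1)·(-229) + (-1)·(154) + (0)·(-294) + (0)·(-26) + (0)·(-34) = 75
Base-13 expansion of each c_i:
  c_1 = 26 = 0·13^0 + 2·13^1
  c_2 = 128 = 11·13^0 + 9·13^1
  c_3 = 41 = 2·13^0 + 3·13^1
  c_4 = 37 = 11·13^0 + 2·13^1
  c_5 = 80 = 2·13^0 + 6·13^1
  c_6 = 75 = 10·13^0 + 5·13^1
p-restricted factor λ_0 = (0, 11, 2, 11, 2, 10)
p-restricted factor λ_1 = (2, 9, 3, 2, 6, 5)

((0, 11, 2, 11, 2, 10), (2, 9, 3, 2, 6, 5))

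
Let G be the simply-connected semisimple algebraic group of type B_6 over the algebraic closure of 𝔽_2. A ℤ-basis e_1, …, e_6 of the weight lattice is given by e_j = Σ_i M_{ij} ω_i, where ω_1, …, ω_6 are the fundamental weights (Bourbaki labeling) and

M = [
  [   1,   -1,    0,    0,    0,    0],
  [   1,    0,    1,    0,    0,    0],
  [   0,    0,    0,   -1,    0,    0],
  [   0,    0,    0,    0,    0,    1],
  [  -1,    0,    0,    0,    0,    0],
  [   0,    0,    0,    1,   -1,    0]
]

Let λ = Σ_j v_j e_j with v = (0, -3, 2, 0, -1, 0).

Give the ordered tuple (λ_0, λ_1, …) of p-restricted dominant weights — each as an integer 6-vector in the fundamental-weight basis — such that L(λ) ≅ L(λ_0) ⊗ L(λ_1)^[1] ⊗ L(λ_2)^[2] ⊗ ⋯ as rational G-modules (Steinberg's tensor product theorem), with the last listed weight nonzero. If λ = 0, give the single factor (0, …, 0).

Compute c_i = Σ_j M_{ij} v_j with v = (0, -3, 2, 0, -1, 0):
  c_1 = 1·0 + (-1)·(-3) + 0·2 + 0·0 + (0)·(-1) + 0·0 = 3
  c_2 = 1·0 + (0)·(-3) + 1·2 + 0·0 + (0)·(-1) + 0·0 = 2
  c_3 = 0·0 + (0)·(-3) + 0·2 + (-1)·(0) + (0)·(-1) + 0·0 = 0
  c_4 = 0·0 + (0)·(-3) + 0·2 + 0·0 + (0)·(-1) + 1·0 = 0
  c_5 = (-1)·(0) + (0)·(-3) + 0·2 + 0·0 + (0)·(-1) + 0·0 = 0
  c_6 = 0·0 + (0)·(-3) + 0·2 + 1·0 + (-1)·(-1) + 0·0 = 1
Writing each c_i in base p = 2:
  c_1 = 3 = 1·2^0 + 1·2^1
  c_2 = 2 = 0·2^0 + 1·2^1
  c_3 = 0
  c_4 = 0
  c_5 = 0
  c_6 = 1 = 1·2^0
Factor λ_0 = (1, 0, 0, 0, 0, 1)
Factor λ_1 = (1, 1, 0, 0, 0, 0)

((1, 0, 0, 0, 0, 1), (1, 1, 0, 0, 0, 0))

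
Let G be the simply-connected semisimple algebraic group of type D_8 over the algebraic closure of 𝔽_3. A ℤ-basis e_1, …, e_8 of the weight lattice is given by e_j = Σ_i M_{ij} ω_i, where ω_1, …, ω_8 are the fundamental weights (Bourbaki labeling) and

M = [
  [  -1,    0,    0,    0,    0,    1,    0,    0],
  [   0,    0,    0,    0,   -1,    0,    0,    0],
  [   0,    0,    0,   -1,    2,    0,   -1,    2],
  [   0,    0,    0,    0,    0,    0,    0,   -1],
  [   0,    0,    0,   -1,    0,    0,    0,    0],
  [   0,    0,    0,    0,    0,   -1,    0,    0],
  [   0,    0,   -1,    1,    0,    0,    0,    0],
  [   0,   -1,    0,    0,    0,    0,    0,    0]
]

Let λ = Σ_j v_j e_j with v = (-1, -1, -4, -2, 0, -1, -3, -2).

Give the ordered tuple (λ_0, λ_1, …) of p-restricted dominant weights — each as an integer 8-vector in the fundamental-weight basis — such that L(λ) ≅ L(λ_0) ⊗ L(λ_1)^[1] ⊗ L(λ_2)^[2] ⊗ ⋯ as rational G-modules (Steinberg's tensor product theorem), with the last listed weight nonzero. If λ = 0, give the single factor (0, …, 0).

Converting to the ω-basis (c_i = row i of M dotted with v = (-1, -1, -4, -2, 0, -1, -3, -2)):
  c_1 = (-1)·(-1) + (0)·(-1) + (0)·(-4) + (0)·(-2) + (0)·(0) + (1)·(-1) + (0)·(-3) + (0)·(-2) = 0
  c_2 = (0)·(-1) + (0)·(-1) + (0)·(-4) + (0)·(-2) + (-1)·(0) + (0)·(-1) + (0)·(-3) + (0)·(-2) = 0
  c_3 = (0)·(-1) + (0)·(-1) + (0)·(-4) + (-1)·(-2) + (2)·(0) + (0)·(-1) + (-1)·(-3) + (2)·(-2) = 1
  c_4 = (0)·(-1) + (0)·(-1) + (0)·(-4) + (0)·(-2) + (0)·(0) + (0)·(-1) + (0)·(-3) + (-1)·(-2) = 2
  c_5 = (0)·(-1) + (0)·(-1) + (0)·(-4) + (-1)·(-2) + (0)·(0) + (0)·(-1) + (0)·(-3) + (0)·(-2) = 2
  c_6 = (0)·(-1) + (0)·(-1) + (0)·(-4) + (0)·(-2) + (0)·(0) + (-1)·(-1) + (0)·(-3) + (0)·(-2) = 1
  c_7 = (0)·(-1) + (0)·(-1) + (-1)·(-4) + (1)·(-2) + (0)·(0) + (0)·(-1) + (0)·(-3) + (0)·(-2) = 2
  c_8 = (0)·(-1) + (-1)·(-1) + (0)·(-4) + (0)·(-2) + (0)·(0) + (0)·(-1) + (0)·(-3) + (0)·(-2) = 1
Writing each c_i in base p = 3:
  c_1 = 0
  c_2 = 0
  c_3 = 1 = 1·3^0
  c_4 = 2 = 2·3^0
  c_5 = 2 = 2·3^0
  c_6 = 1 = 1·3^0
  c_7 = 2 = 2·3^0
  c_8 = 1 = 1·3^0
λ_0 = (0, 0, 1, 2, 2, 1, 2, 1)

((0, 0, 1, 2, 2, 1, 2, 1),)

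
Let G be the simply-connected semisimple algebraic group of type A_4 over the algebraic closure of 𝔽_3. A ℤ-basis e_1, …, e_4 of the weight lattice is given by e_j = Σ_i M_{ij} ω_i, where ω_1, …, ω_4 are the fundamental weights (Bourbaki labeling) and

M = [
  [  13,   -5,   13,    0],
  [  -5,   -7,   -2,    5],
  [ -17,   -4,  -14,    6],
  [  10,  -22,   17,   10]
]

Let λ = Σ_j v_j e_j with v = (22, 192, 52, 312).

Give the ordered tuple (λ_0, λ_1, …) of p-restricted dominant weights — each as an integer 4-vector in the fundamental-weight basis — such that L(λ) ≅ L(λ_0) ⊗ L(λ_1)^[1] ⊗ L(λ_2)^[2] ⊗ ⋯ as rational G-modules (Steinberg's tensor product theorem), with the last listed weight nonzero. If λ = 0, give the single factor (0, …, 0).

((2, 2, 2, 0),)

In the fundamental-weight basis, λ has coordinates c = M·v (v = (22, 192, 52, 312)):
  c_1 = 13·22 + (-5)·(192) + 13·52 + 0·312 = 2
  c_2 = (-5)·(22) + (-7)·(192) + (-2)·(52) + 5·312 = 2
  c_3 = (-17)·(22) + (-4)·(192) + (-14)·(52) + 6·312 = 2
  c_4 = 10·22 + (-22)·(192) + 17·52 + 10·312 = 0
Base-3 expansion of each c_i:
  c_1 = 2 = 2·3^0
  c_2 = 2 = 2·3^0
  c_3 = 2 = 2·3^0
  c_4 = 0
p-restricted factor λ_0 = (2, 2, 2, 0)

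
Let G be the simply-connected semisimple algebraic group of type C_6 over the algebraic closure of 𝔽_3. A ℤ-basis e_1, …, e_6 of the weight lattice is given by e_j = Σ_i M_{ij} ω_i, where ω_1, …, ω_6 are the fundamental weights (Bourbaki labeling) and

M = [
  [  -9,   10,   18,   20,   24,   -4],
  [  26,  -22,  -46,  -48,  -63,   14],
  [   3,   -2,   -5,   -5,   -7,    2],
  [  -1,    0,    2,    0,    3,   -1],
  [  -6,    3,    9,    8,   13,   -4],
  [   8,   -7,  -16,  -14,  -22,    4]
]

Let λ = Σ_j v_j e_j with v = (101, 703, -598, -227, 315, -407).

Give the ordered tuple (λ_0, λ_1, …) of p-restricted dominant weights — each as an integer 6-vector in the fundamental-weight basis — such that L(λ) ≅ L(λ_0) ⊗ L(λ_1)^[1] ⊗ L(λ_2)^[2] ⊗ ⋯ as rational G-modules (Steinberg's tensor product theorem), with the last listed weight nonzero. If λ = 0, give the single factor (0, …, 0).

Converting to the ω-basis (c_i = row i of M dotted with v = (101, 703, -598, -227, 315, -407)):
  c_1 = (-9)·(101) + (10)·(703) + (18)·(-598) + (20)·(-227) + (24)·(315) + (-4)·(-407) = 5
  c_2 = (26)·(101) + (-22)·(703) + (-46)·(-598) + (-48)·(-227) + (-63)·(315) + (14)·(-407) = 21
  c_3 = (3)·(101) + (-2)·(703) + (-5)·(-598) + (-5)·(-227) + (-7)·(315) + (2)·(-407) = 3
  c_4 = (-1)·(101) + (0)·(703) + (2)·(-598) + (0)·(-227) + (3)·(315) + (-1)·(-407) = 55
  c_5 = (-6)·(101) + (3)·(703) + (9)·(-598) + (8)·(-227) + (13)·(315) + (-4)·(-407) = 28
  c_6 = (8)·(101) + (-7)·(703) + (-16)·(-598) + (-14)·(-227) + (-22)·(315) + (4)·(-407) = 75
Base-3 expansion of each c_i:
  c_1 = 5 = 2·3^0 + 1·3^1
  c_2 = 21 = 0·3^0 + 1·3^1 + 2·3^2
  c_3 = 3 = 0·3^0 + 1·3^1
  c_4 = 55 = 1·3^0 + 0·3^1 + 0·3^2 + 2·3^3
  c_5 = 28 = 1·3^0 + 0·3^1 + 0·3^2 + 1·3^3
  c_6 = 75 = 0·3^0 + 1·3^1 + 2·3^2 + 2·3^3
λ_0 = (2, 0, 0, 1, 1, 0)
λ_1 = (1, 1, 1, 0, 0, 1)
λ_2 = (0, 2, 0, 0, 0, 2)
λ_3 = (0, 0, 0, 2, 1, 2)

((2, 0, 0, 1, 1, 0), (1, 1, 1, 0, 0, 1), (0, 2, 0, 0, 0, 2), (0, 0, 0, 2, 1, 2))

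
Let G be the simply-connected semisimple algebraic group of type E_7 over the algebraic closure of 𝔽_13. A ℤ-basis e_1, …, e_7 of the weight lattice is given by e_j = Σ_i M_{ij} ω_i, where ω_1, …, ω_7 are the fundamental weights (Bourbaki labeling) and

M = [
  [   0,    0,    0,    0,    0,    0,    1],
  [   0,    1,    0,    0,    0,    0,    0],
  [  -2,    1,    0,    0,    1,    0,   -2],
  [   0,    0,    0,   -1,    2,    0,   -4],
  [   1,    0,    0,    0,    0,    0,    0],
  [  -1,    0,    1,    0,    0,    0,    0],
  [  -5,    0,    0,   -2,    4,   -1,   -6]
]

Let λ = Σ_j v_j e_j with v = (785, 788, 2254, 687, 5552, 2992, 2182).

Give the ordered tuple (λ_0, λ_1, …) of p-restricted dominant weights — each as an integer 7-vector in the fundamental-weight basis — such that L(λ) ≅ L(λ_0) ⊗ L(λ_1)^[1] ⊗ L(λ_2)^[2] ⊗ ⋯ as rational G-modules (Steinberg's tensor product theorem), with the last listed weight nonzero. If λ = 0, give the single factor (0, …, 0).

Converting to the ω-basis (c_i = row i of M dotted with v = (785, 788, 2254, 687, 5552, 2992, 2182)):
  c_1 = (0)·(785) + (0)·(788) + (0)·(2254) + (0)·(687) + (0)·(5552) + (0)·(2992) + (1)·(2182) = 2182
  c_2 = (0)·(785) + (1)·(788) + (0)·(2254) + (0)·(687) + (0)·(5552) + (0)·(2992) + (0)·(2182) = 788
  c_3 = (-2)·(785) + (1)·(788) + (0)·(2254) + (0)·(687) + (1)·(5552) + (0)·(2992) + (-2)·(2182) = 406
  c_4 = (0)·(785) + (0)·(788) + (0)·(2254) + (-1)·(687) + (2)·(5552) + (0)·(2992) + (-4)·(2182) = 1689
  c_5 = (1)·(785) + (0)·(788) + (0)·(2254) + (0)·(687) + (0)·(5552) + (0)·(2992) + (0)·(2182) = 785
  c_6 = (-1)·(785) + (0)·(788) + (1)·(2254) + (0)·(687) + (0)·(5552) + (0)·(2992) + (0)·(2182) = 1469
  c_7 = (-5)·(785) + (0)·(788) + (0)·(2254) + (-2)·(687) + (4)·(5552) + (-1)·(2992) + (-6)·(2182) = 825
Base-13 expansion of each c_i:
  c_1 = 2182 = 11·13^0 + 11·13^1 + 12·13^2
  c_2 = 788 = 8·13^0 + 8·13^1 + 4·13^2
  c_3 = 406 = 3·13^0 + 5·13^1 + 2·13^2
  c_4 = 1689 = 12·13^0 + 12·13^1 + 9·13^2
  c_5 = 785 = 5·13^0 + 8·13^1 + 4·13^2
  c_6 = 1469 = 0·13^0 + 9·13^1 + 8·13^2
  c_7 = 825 = 6·13^0 + 11·13^1 + 4·13^2
p-restricted factor λ_0 = (11, 8, 3, 12, 5, 0, 6)
p-restricted factor λ_1 = (11, 8, 5, 12, 8, 9, 11)
p-restricted factor λ_2 = (12, 4, 2, 9, 4, 8, 4)

((11, 8, 3, 12, 5, 0, 6), (11, 8, 5, 12, 8, 9, 11), (12, 4, 2, 9, 4, 8, 4))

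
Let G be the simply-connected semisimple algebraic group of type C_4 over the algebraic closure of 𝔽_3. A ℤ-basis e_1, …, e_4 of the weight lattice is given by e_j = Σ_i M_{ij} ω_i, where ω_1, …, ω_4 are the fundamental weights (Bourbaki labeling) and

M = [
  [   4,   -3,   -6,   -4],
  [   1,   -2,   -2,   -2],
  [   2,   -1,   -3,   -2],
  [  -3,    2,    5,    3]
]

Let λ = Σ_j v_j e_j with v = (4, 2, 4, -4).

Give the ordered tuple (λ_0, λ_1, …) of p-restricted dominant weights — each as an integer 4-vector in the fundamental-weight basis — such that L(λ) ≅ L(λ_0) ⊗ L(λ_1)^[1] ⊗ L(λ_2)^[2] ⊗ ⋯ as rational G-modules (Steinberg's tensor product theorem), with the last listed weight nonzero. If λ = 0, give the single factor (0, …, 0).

Converting to the ω-basis (c_i = row i of M dotted with v = (4, 2, 4, -4)):
  c_1 = 4*4 + -3*2 + -6*4 + -4*-4 = 2
  c_2 = 1*4 + -2*2 + -2*4 + -2*-4 = 0
  c_3 = 2*4 + -1*2 + -3*4 + -2*-4 = 2
  c_4 = -3*4 + 2*2 + 5*4 + 3*-4 = 0
Base-3 expansion of each c_i:
  c_1 = 2 = 2·3^0
  c_2 = 0
  c_3 = 2 = 2·3^0
  c_4 = 0
p-restricted factor λ_0 = (2, 0, 2, 0)

((2, 0, 2, 0),)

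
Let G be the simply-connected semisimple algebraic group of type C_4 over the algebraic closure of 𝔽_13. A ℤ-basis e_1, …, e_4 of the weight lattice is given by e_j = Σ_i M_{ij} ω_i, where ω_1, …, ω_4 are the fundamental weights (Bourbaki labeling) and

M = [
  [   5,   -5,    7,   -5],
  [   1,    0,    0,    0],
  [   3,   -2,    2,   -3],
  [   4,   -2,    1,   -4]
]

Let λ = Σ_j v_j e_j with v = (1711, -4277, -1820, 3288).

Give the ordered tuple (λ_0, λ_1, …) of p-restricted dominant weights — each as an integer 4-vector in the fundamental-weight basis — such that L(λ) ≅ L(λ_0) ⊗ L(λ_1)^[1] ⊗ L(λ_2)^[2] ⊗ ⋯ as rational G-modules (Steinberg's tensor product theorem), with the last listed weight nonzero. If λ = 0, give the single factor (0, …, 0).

In the fundamental-weight basis, λ has coordinates c = M·v (v = (1711, -4277, -1820, 3288)):
  c_1 = 5*1711 + -5*-4277 + 7*-1820 + -5*3288 = 760
  c_2 = 1*1711 + 0*-4277 + 0*-1820 + 0*3288 = 1711
  c_3 = 3*1711 + -2*-4277 + 2*-1820 + -3*3288 = 183
  c_4 = 4*1711 + -2*-4277 + 1*-1820 + -4*3288 = 426
Expand coordinatewise in base 13:
  c_1 = 760 = 6·13^0 + 6·13^1 + 4·13^2
  c_2 = 1711 = 8·13^0 + 1·13^1 + 10·13^2
  c_3 = 183 = 1·13^0 + 1·13^1 + 1·13^2
  c_4 = 426 = 10·13^0 + 6·13^1 + 2·13^2
Factor λ_0 = (6, 8, 1, 10)
Factor λ_1 = (6, 1, 1, 6)
Factor λ_2 = (4, 10, 1, 2)

((6, 8, 1, 10), (6, 1, 1, 6), (4, 10, 1, 2))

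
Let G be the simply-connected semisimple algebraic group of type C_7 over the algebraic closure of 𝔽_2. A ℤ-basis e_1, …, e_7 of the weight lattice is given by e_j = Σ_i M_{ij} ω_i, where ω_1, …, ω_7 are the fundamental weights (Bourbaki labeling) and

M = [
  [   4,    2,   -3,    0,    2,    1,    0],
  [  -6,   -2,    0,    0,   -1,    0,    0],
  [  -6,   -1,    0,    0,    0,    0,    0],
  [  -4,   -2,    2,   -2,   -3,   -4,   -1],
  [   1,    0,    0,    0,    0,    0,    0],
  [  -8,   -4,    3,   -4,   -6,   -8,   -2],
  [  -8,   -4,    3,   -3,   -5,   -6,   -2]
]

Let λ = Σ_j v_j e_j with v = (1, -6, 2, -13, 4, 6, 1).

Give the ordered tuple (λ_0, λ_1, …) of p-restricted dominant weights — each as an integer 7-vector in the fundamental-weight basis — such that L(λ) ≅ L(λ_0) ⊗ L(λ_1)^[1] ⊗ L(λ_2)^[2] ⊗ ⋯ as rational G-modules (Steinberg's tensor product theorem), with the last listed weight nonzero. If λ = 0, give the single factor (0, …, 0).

((0, 0, 0, 1, 1, 0, 1), (0, 1, 0, 0, 0, 0, 1))

Change of basis e → ω: c = M·v where v = (1, -6, 2, -13, 4, 6, 1):
  c_1 = 4*1 + 2*-6 + -3*2 + 0*-13 + 2*4 + 1*6 + 0*1 = 0
  c_2 = -6*1 + -2*-6 + 0*2 + 0*-13 + -1*4 + 0*6 + 0*1 = 2
  c_3 = -6*1 + -1*-6 + 0*2 + 0*-13 + 0*4 + 0*6 + 0*1 = 0
  c_4 = -4*1 + -2*-6 + 2*2 + -2*-13 + -3*4 + -4*6 + -1*1 = 1
  c_5 = 1*1 + 0*-6 + 0*2 + 0*-13 + 0*4 + 0*6 + 0*1 = 1
  c_6 = -8*1 + -4*-6 + 3*2 + -4*-13 + -6*4 + -8*6 + -2*1 = 0
  c_7 = -8*1 + -4*-6 + 3*2 + -3*-13 + -5*4 + -6*6 + -2*1 = 3
Writing each c_i in base p = 2:
  c_1 = 0
  c_2 = 2 = 0·2^0 + 1·2^1
  c_3 = 0
  c_4 = 1 = 1·2^0
  c_5 = 1 = 1·2^0
  c_6 = 0
  c_7 = 3 = 1·2^0 + 1·2^1
λ_0 = (0, 0, 0, 1, 1, 0, 1)
λ_1 = (0, 1, 0, 0, 0, 0, 1)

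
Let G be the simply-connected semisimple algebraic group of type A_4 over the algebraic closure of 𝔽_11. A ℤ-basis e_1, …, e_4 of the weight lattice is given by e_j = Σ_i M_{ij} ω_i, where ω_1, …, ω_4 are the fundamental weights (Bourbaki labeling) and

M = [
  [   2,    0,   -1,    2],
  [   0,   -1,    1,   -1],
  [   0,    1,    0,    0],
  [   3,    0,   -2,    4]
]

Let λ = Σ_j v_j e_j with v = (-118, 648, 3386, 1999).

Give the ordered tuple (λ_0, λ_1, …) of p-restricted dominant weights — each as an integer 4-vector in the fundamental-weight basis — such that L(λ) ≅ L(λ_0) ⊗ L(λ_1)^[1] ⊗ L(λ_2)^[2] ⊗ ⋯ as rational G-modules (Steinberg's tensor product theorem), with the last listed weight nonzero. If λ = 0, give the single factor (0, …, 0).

((2, 2, 10, 1), (1, 1, 3, 2), (3, 6, 5, 7))

Compute c_i = Σ_j M_{ij} v_j with v = (-118, 648, 3386, 1999):
  c_1 = 2*-118 + 0*648 + -1*3386 + 2*1999 = 376
  c_2 = 0*-118 + -1*648 + 1*3386 + -1*1999 = 739
  c_3 = 0*-118 + 1*648 + 0*3386 + 0*1999 = 648
  c_4 = 3*-118 + 0*648 + -2*3386 + 4*1999 = 870
Base-11 expansion of each c_i:
  c_1 = 376 = 2·11^0 + 1·11^1 + 3·11^2
  c_2 = 739 = 2·11^0 + 1·11^1 + 6·11^2
  c_3 = 648 = 10·11^0 + 3·11^1 + 5·11^2
  c_4 = 870 = 1·11^0 + 2·11^1 + 7·11^2
p-restricted factor λ_0 = (2, 2, 10, 1)
p-restricted factor λ_1 = (1, 1, 3, 2)
p-restricted factor λ_2 = (3, 6, 5, 7)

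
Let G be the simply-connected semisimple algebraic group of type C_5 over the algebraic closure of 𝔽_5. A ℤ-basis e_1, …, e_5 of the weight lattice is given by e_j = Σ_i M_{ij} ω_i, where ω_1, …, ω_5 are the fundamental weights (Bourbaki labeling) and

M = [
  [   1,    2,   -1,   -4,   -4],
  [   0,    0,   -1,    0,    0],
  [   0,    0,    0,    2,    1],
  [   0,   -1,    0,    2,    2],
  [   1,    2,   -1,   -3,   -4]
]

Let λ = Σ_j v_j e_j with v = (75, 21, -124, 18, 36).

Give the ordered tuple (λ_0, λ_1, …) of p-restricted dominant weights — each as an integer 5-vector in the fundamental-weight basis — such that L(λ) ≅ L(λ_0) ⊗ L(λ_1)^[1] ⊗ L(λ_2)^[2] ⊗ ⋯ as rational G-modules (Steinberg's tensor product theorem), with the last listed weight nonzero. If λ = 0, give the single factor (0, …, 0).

ω-coordinates c = M·v, v = (75, 21, -124, 18, 36):
  c_1 = (1)·(75) + (2)·(21) + (-1)·(-124) + (-4)·(18) + (-4)·(36) = 25
  c_2 = (0)·(75) + (0)·(21) + (-1)·(-124) + (0)·(18) + (0)·(36) = 124
  c_3 = (0)·(75) + (0)·(21) + (0)·(-124) + (2)·(18) + (1)·(36) = 72
  c_4 = (0)·(75) + (-1)·(21) + (0)·(-124) + (2)·(18) + (2)·(36) = 87
  c_5 = (1)·(75) + (2)·(21) + (-1)·(-124) + (-3)·(18) + (-4)·(36) = 43
p = 5; digits c_i = Σ_j d_{ij}·5^j, 0 ≤ d_{ij} < 5:
  c_1 = 25 = 0·5^0 + 0·5^1 + 1·5^2
  c_2 = 124 = 4·5^0 + 4·5^1 + 4·5^2
  c_3 = 72 = 2·5^0 + 4·5^1 + 2·5^2
  c_4 = 87 = 2·5^0 + 2·5^1 + 3·5^2
  c_5 = 43 = 3·5^0 + 3·5^1 + 1·5^2
λ_0 = (0, 4, 2, 2, 3)
λ_1 = (0, 4, 4, 2, 3)
λ_2 = (1, 4, 2, 3, 1)

((0, 4, 2, 2, 3), (0, 4, 4, 2, 3), (1, 4, 2, 3, 1))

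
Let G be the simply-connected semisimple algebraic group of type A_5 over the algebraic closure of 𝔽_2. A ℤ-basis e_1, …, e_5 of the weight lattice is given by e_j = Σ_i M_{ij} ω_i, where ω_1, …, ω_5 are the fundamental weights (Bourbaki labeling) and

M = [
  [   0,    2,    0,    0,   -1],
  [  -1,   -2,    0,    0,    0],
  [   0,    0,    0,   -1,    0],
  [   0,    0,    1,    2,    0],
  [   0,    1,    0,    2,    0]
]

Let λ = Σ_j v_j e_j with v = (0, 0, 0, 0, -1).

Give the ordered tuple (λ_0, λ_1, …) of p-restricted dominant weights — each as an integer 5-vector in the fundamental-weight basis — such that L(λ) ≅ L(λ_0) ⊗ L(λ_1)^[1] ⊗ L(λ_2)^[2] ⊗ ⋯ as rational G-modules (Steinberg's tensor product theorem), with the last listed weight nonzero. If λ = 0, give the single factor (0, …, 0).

Converting to the ω-basis (c_i = row i of M dotted with v = (0, 0, 0, 0, -1)):
  c_1 = 0·0 + 2·0 + 0·0 + 0·0 + (-1)·(-1) = 1
  c_2 = (-1)·(0) + (-2)·(0) + 0·0 + 0·0 + (0)·(-1) = 0
  c_3 = 0·0 + 0·0 + 0·0 + (-1)·(0) + (0)·(-1) = 0
  c_4 = 0·0 + 0·0 + 1·0 + 2·0 + (0)·(-1) = 0
  c_5 = 0·0 + 1·0 + 0·0 + 2·0 + (0)·(-1) = 0
Base-2 expansion of each c_i:
  c_1 = 1 = 1·2^0
  c_2 = 0
  c_3 = 0
  c_4 = 0
  c_5 = 0
p-restricted factor λ_0 = (1, 0, 0, 0, 0)

((1, 0, 0, 0, 0),)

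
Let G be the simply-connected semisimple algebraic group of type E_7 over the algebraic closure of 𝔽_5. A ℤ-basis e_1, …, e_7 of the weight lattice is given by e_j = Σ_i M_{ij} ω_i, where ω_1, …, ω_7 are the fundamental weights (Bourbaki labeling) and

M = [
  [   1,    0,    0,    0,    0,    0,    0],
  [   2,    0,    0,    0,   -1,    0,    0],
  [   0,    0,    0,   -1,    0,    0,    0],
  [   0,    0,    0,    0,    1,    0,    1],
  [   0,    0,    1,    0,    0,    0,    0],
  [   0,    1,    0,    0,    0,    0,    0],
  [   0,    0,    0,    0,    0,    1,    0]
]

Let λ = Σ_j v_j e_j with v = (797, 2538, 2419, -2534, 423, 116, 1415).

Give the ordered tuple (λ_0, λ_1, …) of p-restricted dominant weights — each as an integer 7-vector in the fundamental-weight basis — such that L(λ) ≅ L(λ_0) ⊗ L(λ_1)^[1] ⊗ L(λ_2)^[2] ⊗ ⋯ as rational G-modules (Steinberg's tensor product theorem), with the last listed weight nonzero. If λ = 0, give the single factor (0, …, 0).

((2, 1, 4, 3, 4, 3, 1), (4, 4, 1, 2, 3, 2, 3), (1, 1, 1, 3, 1, 1, 4), (1, 4, 0, 4, 4, 0, 0), (1, 1, 4, 2, 3, 4, 0))

ω-coordinates c = M·v, v = (797, 2538, 2419, -2534, 423, 116, 1415):
  c_1 = 1*797 + 0*2538 + 0*2419 + 0*-2534 + 0*423 + 0*116 + 0*1415 = 797
  c_2 = 2*797 + 0*2538 + 0*2419 + 0*-2534 + -1*423 + 0*116 + 0*1415 = 1171
  c_3 = 0*797 + 0*2538 + 0*2419 + -1*-2534 + 0*423 + 0*116 + 0*1415 = 2534
  c_4 = 0*797 + 0*2538 + 0*2419 + 0*-2534 + 1*423 + 0*116 + 1*1415 = 1838
  c_5 = 0*797 + 0*2538 + 1*2419 + 0*-2534 + 0*423 + 0*116 + 0*1415 = 2419
  c_6 = 0*797 + 1*2538 + 0*2419 + 0*-2534 + 0*423 + 0*116 + 0*1415 = 2538
  c_7 = 0*797 + 0*2538 + 0*2419 + 0*-2534 + 0*423 + 1*116 + 0*1415 = 116
Base-5 expansion of each c_i:
  c_1 = 797 = 2·5^0 + 4·5^1 + 1·5^2 + 1·5^3 + 1·5^4
  c_2 = 1171 = 1·5^0 + 4·5^1 + 1·5^2 + 4·5^3 + 1·5^4
  c_3 = 2534 = 4·5^0 + 1·5^1 + 1·5^2 + 0·5^3 + 4·5^4
  c_4 = 1838 = 3·5^0 + 2·5^1 + 3·5^2 + 4·5^3 + 2·5^4
  c_5 = 2419 = 4·5^0 + 3·5^1 + 1·5^2 + 4·5^3 + 3·5^4
  c_6 = 2538 = 3·5^0 + 2·5^1 + 1·5^2 + 0·5^3 + 4·5^4
  c_7 = 116 = 1·5^0 + 3·5^1 + 4·5^2
λ_0 = (2, 1, 4, 3, 4, 3, 1)
λ_1 = (4, 4, 1, 2, 3, 2, 3)
λ_2 = (1, 1, 1, 3, 1, 1, 4)
λ_3 = (1, 4, 0, 4, 4, 0, 0)
λ_4 = (1, 1, 4, 2, 3, 4, 0)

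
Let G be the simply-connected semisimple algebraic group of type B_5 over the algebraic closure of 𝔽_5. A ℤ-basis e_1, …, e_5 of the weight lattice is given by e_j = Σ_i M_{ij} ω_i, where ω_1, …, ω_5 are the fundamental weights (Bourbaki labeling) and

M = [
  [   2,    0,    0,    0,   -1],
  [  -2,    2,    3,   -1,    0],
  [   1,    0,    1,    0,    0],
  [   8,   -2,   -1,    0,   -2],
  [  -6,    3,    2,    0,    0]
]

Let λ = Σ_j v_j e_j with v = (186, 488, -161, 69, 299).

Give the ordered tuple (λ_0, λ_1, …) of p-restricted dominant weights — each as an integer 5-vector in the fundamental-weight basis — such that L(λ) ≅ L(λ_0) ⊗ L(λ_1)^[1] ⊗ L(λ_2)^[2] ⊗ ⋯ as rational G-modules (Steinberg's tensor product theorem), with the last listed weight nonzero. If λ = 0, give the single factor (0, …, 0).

((3, 2, 0, 0, 1), (4, 0, 0, 0, 0), (2, 2, 1, 3, 1))

Compute c_i = Σ_j M_{ij} v_j with v = (186, 488, -161, 69, 299):
  c_1 = 2*186 + 0*488 + 0*-161 + 0*69 + -1*299 = 73
  c_2 = -2*186 + 2*488 + 3*-161 + -1*69 + 0*299 = 52
  c_3 = 1*186 + 0*488 + 1*-161 + 0*69 + 0*299 = 25
  c_4 = 8*186 + -2*488 + -1*-161 + 0*69 + -2*299 = 75
  c_5 = -6*186 + 3*488 + 2*-161 + 0*69 + 0*299 = 26
Expand coordinatewise in base 5:
  c_1 = 73 = 3·5^0 + 4·5^1 + 2·5^2
  c_2 = 52 = 2·5^0 + 0·5^1 + 2·5^2
  c_3 = 25 = 0·5^0 + 0·5^1 + 1·5^2
  c_4 = 75 = 0·5^0 + 0·5^1 + 3·5^2
  c_5 = 26 = 1·5^0 + 0·5^1 + 1·5^2
λ_0 = (3, 2, 0, 0, 1)
λ_1 = (4, 0, 0, 0, 0)
λ_2 = (2, 2, 1, 3, 1)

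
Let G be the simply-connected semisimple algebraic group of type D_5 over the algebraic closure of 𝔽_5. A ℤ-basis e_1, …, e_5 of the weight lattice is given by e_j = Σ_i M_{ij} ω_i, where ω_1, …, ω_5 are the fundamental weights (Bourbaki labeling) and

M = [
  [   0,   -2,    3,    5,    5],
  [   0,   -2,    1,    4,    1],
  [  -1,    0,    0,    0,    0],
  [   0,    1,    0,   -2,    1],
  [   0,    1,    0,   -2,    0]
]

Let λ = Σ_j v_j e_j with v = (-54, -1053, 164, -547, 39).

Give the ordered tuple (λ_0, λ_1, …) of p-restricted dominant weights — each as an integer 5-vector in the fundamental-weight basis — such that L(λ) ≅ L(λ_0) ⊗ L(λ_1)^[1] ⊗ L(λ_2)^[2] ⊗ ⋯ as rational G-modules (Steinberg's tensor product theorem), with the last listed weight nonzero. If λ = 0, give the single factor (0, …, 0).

Converting to the ω-basis (c_i = row i of M dotted with v = (-54, -1053, 164, -547, 39)):
  c_1 = (0)·(-54) + (-2)·(-1053) + 3·164 + (5)·(-547) + 5·39 = 58
  c_2 = (0)·(-54) + (-2)·(-1053) + 1·164 + (4)·(-547) + 1·39 = 121
  c_3 = (-1)·(-54) + (0)·(-1053) + 0·164 + (0)·(-547) + 0·39 = 54
  c_4 = (0)·(-54) + (1)·(-1053) + 0·164 + (-2)·(-547) + 1·39 = 80
  c_5 = (0)·(-54) + (1)·(-1053) + 0·164 + (-2)·(-547) + 0·39 = 41
Expand coordinatewise in base 5:
  c_1 = 58 = 3·5^0 + 1·5^1 + 2·5^2
  c_2 = 121 = 1·5^0 + 4·5^1 + 4·5^2
  c_3 = 54 = 4·5^0 + 0·5^1 + 2·5^2
  c_4 = 80 = 0·5^0 + 1·5^1 + 3·5^2
  c_5 = 41 = 1·5^0 + 3·5^1 + 1·5^2
λ_0 = (3, 1, 4, 0, 1)
λ_1 = (1, 4, 0, 1, 3)
λ_2 = (2, 4, 2, 3, 1)

((3, 1, 4, 0, 1), (1, 4, 0, 1, 3), (2, 4, 2, 3, 1))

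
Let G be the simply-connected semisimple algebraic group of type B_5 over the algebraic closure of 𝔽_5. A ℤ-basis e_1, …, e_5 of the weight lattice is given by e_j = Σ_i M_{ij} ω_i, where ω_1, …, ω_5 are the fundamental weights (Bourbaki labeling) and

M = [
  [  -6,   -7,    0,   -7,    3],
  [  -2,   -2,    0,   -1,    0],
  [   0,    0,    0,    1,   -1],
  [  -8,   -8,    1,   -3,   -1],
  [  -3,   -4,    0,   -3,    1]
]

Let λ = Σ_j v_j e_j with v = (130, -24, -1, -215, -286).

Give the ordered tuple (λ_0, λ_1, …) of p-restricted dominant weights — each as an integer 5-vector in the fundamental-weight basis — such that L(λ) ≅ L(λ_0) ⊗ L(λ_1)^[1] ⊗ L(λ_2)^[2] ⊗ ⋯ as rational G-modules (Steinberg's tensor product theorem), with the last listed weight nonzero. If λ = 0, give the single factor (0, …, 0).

((0, 3, 1, 2, 0), (2, 0, 4, 1, 3), (1, 0, 2, 3, 2))

Change of basis e → ω: c = M·v where v = (130, -24, -1, -215, -286):
  c_1 = (-6)·(130) + (-7)·(-24) + (0)·(-1) + (-7)·(-215) + (3)·(-286) = 35
  c_2 = (-2)·(130) + (-2)·(-24) + (0)·(-1) + (-1)·(-215) + (0)·(-286) = 3
  c_3 = 0·130 + (0)·(-24) + (0)·(-1) + (1)·(-215) + (-1)·(-286) = 71
  c_4 = (-8)·(130) + (-8)·(-24) + (1)·(-1) + (-3)·(-215) + (-1)·(-286) = 82
  c_5 = (-3)·(130) + (-4)·(-24) + (0)·(-1) + (-3)·(-215) + (1)·(-286) = 65
Expand coordinatewise in base 5:
  c_1 = 35 = 0·5^0 + 2·5^1 + 1·5^2
  c_2 = 3 = 3·5^0
  c_3 = 71 = 1·5^0 + 4·5^1 + 2·5^2
  c_4 = 82 = 2·5^0 + 1·5^1 + 3·5^2
  c_5 = 65 = 0·5^0 + 3·5^1 + 2·5^2
λ_0 = (0, 3, 1, 2, 0)
λ_1 = (2, 0, 4, 1, 3)
λ_2 = (1, 0, 2, 3, 2)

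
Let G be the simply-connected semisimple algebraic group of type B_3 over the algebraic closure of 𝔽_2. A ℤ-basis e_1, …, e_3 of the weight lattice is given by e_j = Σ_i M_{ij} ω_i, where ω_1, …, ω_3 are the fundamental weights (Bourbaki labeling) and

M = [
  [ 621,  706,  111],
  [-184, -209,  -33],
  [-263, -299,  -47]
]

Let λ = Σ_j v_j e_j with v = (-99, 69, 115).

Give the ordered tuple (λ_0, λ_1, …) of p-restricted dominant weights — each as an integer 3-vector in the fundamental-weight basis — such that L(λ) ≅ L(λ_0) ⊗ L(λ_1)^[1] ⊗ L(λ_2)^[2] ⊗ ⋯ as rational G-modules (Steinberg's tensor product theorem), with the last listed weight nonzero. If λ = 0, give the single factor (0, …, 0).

Converting to the ω-basis (c_i = row i of M dotted with v = (-99, 69, 115)):
  c_1 = (621)·(-99) + (706)·(69) + (111)·(115) = 0
  c_2 = (-184)·(-99) + (-209)·(69) + (-33)·(115) = 0
  c_3 = (-263)·(-99) + (-299)·(69) + (-47)·(115) = 1
Expand coordinatewise in base 2:
  c_1 = 0
  c_2 = 0
  c_3 = 1 = 1·2^0
λ_0 = (0, 0, 1)

((0, 0, 1),)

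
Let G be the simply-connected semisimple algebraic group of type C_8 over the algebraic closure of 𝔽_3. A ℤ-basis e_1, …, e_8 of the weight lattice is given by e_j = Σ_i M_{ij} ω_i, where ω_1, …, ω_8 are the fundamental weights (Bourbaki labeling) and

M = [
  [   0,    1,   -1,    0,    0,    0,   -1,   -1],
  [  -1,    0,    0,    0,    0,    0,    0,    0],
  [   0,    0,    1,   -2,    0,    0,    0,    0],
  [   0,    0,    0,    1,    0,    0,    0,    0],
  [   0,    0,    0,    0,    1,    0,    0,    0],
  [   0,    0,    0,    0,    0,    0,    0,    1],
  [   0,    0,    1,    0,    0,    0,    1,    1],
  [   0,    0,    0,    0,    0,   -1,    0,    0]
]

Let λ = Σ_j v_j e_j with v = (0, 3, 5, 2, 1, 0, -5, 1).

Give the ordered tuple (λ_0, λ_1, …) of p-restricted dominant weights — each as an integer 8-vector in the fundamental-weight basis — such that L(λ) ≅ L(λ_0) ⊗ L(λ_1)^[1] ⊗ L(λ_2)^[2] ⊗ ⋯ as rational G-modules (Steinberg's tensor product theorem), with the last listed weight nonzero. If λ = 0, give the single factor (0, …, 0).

Compute c_i = Σ_j M_{ij} v_j with v = (0, 3, 5, 2, 1, 0, -5, 1):
  c_1 = 0·0 + 1·3 + (-1)·(5) + 0·2 + 0·1 + 0·0 + (-1)·(-5) + (-1)·(1) = 2
  c_2 = (-1)·(0) + 0·3 + 0·5 + 0·2 + 0·1 + 0·0 + (0)·(-5) + 0·1 = 0
  c_3 = 0·0 + 0·3 + 1·5 + (-2)·(2) + 0·1 + 0·0 + (0)·(-5) + 0·1 = 1
  c_4 = 0·0 + 0·3 + 0·5 + 1·2 + 0·1 + 0·0 + (0)·(-5) + 0·1 = 2
  c_5 = 0·0 + 0·3 + 0·5 + 0·2 + 1·1 + 0·0 + (0)·(-5) + 0·1 = 1
  c_6 = 0·0 + 0·3 + 0·5 + 0·2 + 0·1 + 0·0 + (0)·(-5) + 1·1 = 1
  c_7 = 0·0 + 0·3 + 1·5 + 0·2 + 0·1 + 0·0 + (1)·(-5) + 1·1 = 1
  c_8 = 0·0 + 0·3 + 0·5 + 0·2 + 0·1 + (-1)·(0) + (0)·(-5) + 0·1 = 0
Writing each c_i in base p = 3:
  c_1 = 2 = 2·3^0
  c_2 = 0
  c_3 = 1 = 1·3^0
  c_4 = 2 = 2·3^0
  c_5 = 1 = 1·3^0
  c_6 = 1 = 1·3^0
  c_7 = 1 = 1·3^0
  c_8 = 0
λ_0 = (2, 0, 1, 2, 1, 1, 1, 0)

((2, 0, 1, 2, 1, 1, 1, 0),)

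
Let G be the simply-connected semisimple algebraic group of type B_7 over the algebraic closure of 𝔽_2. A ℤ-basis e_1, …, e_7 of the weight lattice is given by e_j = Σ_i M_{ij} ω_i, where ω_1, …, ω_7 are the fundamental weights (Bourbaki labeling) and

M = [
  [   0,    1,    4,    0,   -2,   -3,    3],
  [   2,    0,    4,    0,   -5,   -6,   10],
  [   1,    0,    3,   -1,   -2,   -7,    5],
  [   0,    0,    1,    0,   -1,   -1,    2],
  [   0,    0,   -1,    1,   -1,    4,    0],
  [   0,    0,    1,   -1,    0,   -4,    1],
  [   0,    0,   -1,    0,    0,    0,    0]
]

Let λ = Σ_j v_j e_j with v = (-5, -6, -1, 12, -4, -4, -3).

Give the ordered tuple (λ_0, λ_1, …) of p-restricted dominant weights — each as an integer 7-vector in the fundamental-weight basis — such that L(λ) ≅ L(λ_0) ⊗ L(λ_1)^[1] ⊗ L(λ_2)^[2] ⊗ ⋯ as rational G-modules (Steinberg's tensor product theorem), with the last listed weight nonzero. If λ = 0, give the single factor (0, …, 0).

((1, 0, 1, 1, 1, 0, 1),)

In the fundamental-weight basis, λ has coordinates c = M·v (v = (-5, -6, -1, 12, -4, -4, -3)):
  c_1 = 0*-5 + 1*-6 + 4*-1 + 0*12 + -2*-4 + -3*-4 + 3*-3 = 1
  c_2 = 2*-5 + 0*-6 + 4*-1 + 0*12 + -5*-4 + -6*-4 + 10*-3 = 0
  c_3 = 1*-5 + 0*-6 + 3*-1 + -1*12 + -2*-4 + -7*-4 + 5*-3 = 1
  c_4 = 0*-5 + 0*-6 + 1*-1 + 0*12 + -1*-4 + -1*-4 + 2*-3 = 1
  c_5 = 0*-5 + 0*-6 + -1*-1 + 1*12 + -1*-4 + 4*-4 + 0*-3 = 1
  c_6 = 0*-5 + 0*-6 + 1*-1 + -1*12 + 0*-4 + -4*-4 + 1*-3 = 0
  c_7 = 0*-5 + 0*-6 + -1*-1 + 0*12 + 0*-4 + 0*-4 + 0*-3 = 1
Writing each c_i in base p = 2:
  c_1 = 1 = 1·2^0
  c_2 = 0
  c_3 = 1 = 1·2^0
  c_4 = 1 = 1·2^0
  c_5 = 1 = 1·2^0
  c_6 = 0
  c_7 = 1 = 1·2^0
λ_0 = (1, 0, 1, 1, 1, 0, 1)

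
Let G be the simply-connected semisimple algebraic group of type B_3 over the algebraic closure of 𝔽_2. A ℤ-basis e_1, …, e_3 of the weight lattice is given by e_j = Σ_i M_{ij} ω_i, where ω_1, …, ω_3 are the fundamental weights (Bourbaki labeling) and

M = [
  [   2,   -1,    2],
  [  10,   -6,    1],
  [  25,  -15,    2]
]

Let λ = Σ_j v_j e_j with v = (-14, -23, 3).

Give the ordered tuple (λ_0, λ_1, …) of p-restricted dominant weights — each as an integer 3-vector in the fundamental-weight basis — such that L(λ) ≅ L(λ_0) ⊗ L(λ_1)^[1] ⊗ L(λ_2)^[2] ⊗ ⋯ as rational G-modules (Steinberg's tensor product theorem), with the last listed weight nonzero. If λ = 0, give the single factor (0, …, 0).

((1, 1, 1),)

In the fundamental-weight basis, λ has coordinates c = M·v (v = (-14, -23, 3)):
  c_1 = 2*-14 + -1*-23 + 2*3 = 1
  c_2 = 10*-14 + -6*-23 + 1*3 = 1
  c_3 = 25*-14 + -15*-23 + 2*3 = 1
Expand coordinatewise in base 2:
  c_1 = 1 = 1·2^0
  c_2 = 1 = 1·2^0
  c_3 = 1 = 1·2^0
p-restricted factor λ_0 = (1, 1, 1)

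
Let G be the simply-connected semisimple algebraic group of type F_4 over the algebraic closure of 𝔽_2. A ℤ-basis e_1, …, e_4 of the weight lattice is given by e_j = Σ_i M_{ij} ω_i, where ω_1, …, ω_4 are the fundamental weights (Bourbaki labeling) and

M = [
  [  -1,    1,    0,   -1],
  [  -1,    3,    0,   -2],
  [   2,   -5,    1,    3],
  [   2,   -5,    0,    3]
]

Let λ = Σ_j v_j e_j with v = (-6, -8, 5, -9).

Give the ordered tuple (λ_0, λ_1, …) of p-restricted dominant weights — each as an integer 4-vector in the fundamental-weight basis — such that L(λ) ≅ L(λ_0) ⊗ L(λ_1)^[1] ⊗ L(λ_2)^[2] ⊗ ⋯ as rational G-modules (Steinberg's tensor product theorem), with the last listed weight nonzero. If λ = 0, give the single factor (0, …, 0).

In the fundamental-weight basis, λ has coordinates c = M·v (v = (-6, -8, 5, -9)):
  c_1 = -1*-6 + 1*-8 + 0*5 + -1*-9 = 7
  c_2 = -1*-6 + 3*-8 + 0*5 + -2*-9 = 0
  c_3 = 2*-6 + -5*-8 + 1*5 + 3*-9 = 6
  c_4 = 2*-6 + -5*-8 + 0*5 + 3*-9 = 1
Expand coordinatewise in base 2:
  c_1 = 7 = 1·2^0 + 1·2^1 + 1·2^2
  c_2 = 0
  c_3 = 6 = 0·2^0 + 1·2^1 + 1·2^2
  c_4 = 1 = 1·2^0
λ_0 = (1, 0, 0, 1)
λ_1 = (1, 0, 1, 0)
λ_2 = (1, 0, 1, 0)

((1, 0, 0, 1), (1, 0, 1, 0), (1, 0, 1, 0))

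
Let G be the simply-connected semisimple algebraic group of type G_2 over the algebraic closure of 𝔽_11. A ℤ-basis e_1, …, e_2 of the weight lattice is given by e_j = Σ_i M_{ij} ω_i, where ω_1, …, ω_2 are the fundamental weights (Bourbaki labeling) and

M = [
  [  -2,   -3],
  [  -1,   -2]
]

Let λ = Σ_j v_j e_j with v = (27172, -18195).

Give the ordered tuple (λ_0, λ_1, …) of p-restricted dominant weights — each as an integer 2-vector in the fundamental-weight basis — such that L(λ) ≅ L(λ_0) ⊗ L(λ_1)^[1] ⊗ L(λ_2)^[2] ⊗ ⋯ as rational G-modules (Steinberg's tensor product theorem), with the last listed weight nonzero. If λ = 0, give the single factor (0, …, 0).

ω-coordinates c = M·v, v = (27172, -18195):
  c_1 = (-2)·(27172) + (-3)·(-18195) = 241
  c_2 = (-1)·(27172) + (-2)·(-18195) = 9218
Writing each c_i in base p = 11:
  c_1 = 241 = 10·11^0 + 10·11^1 + 1·11^2
  c_2 = 9218 = 0·11^0 + 2·11^1 + 10·11^2 + 6·11^3
Factor λ_0 = (10, 0)
Factor λ_1 = (10, 2)
Factor λ_2 = (1, 10)
Factor λ_3 = (0, 6)

((10, 0), (10, 2), (1, 10), (0, 6))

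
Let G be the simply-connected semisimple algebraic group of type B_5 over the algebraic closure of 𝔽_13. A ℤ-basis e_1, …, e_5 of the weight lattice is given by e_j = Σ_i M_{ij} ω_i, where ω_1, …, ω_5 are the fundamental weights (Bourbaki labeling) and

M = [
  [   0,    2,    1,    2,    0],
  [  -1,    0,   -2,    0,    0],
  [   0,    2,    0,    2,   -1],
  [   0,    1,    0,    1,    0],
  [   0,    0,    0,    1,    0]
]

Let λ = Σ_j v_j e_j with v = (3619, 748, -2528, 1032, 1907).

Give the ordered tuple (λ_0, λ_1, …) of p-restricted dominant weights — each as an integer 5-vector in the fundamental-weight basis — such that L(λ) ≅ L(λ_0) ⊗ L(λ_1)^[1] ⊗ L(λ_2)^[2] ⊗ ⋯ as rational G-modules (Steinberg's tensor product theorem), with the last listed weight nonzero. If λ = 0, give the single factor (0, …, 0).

Compute c_i = Σ_j M_{ij} v_j with v = (3619, 748, -2528, 1032, 1907):
  c_1 = 0·3619 + 2·748 + (1)·(-2528) + 2·1032 + 0·1907 = 1032
  c_2 = (-1)·(3619) + 0·748 + (-2)·(-2528) + 0·1032 + 0·1907 = 1437
  c_3 = 0·3619 + 2·748 + (0)·(-2528) + 2·1032 + (-1)·(1907) = 1653
  c_4 = 0·3619 + 1·748 + (0)·(-2528) + 1·1032 + 0·1907 = 1780
  c_5 = 0·3619 + 0·748 + (0)·(-2528) + 1·1032 + 0·1907 = 1032
Writing each c_i in base p = 13:
  c_1 = 1032 = 5·13^0 + 1·13^1 + 6·13^2
  c_2 = 1437 = 7·13^0 + 6·13^1 + 8·13^2
  c_3 = 1653 = 2·13^0 + 10·13^1 + 9·13^2
  c_4 = 1780 = 12·13^0 + 6·13^1 + 10·13^2
  c_5 = 1032 = 5·13^0 + 1·13^1 + 6·13^2
Factor λ_0 = (5, 7, 2, 12, 5)
Factor λ_1 = (1, 6, 10, 6, 1)
Factor λ_2 = (6, 8, 9, 10, 6)

((5, 7, 2, 12, 5), (1, 6, 10, 6, 1), (6, 8, 9, 10, 6))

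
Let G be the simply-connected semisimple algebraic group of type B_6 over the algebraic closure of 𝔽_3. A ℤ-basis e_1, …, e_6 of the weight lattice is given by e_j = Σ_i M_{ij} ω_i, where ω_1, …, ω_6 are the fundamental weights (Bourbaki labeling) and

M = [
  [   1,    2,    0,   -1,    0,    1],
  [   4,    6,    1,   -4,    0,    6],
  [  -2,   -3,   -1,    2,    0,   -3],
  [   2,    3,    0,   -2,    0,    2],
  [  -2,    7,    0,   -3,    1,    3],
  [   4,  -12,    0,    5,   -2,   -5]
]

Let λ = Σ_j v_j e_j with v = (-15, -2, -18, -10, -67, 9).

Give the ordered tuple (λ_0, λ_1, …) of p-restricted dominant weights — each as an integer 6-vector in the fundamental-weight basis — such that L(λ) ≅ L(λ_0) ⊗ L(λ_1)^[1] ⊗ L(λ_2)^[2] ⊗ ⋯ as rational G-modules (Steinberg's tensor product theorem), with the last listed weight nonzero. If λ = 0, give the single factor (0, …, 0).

((0, 1, 1, 2, 0, 0), (0, 1, 2, 0, 2, 1))

ω-coordinates c = M·v, v = (-15, -2, -18, -10, -67, 9):
  c_1 = 1*-15 + 2*-2 + 0*-18 + -1*-10 + 0*-67 + 1*9 = 0
  c_2 = 4*-15 + 6*-2 + 1*-18 + -4*-10 + 0*-67 + 6*9 = 4
  c_3 = -2*-15 + -3*-2 + -1*-18 + 2*-10 + 0*-67 + -3*9 = 7
  c_4 = 2*-15 + 3*-2 + 0*-18 + -2*-10 + 0*-67 + 2*9 = 2
  c_5 = -2*-15 + 7*-2 + 0*-18 + -3*-10 + 1*-67 + 3*9 = 6
  c_6 = 4*-15 + -12*-2 + 0*-18 + 5*-10 + -2*-67 + -5*9 = 3
Writing each c_i in base p = 3:
  c_1 = 0
  c_2 = 4 = 1·3^0 + 1·3^1
  c_3 = 7 = 1·3^0 + 2·3^1
  c_4 = 2 = 2·3^0
  c_5 = 6 = 0·3^0 + 2·3^1
  c_6 = 3 = 0·3^0 + 1·3^1
Factor λ_0 = (0, 1, 1, 2, 0, 0)
Factor λ_1 = (0, 1, 2, 0, 2, 1)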